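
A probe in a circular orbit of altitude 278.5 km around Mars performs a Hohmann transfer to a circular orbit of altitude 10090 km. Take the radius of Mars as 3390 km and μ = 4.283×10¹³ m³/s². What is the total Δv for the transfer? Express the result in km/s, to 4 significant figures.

Δv_total ≈ 1.484 km/s

r₁ = 3390 + 278.5 = 3668.5 km = 3.6685×10⁶ m.
r₂ = 3390 + 10090 = 13480 km = 1.3480×10⁷ m.
Transfer ellipse a_t = (r₁ + r₂)/2 = 8.574×10⁶ m.
At r₁: circular v_c1 = √(μ/r₁) = 3417 m/s; transfer-periapsis v_p = √[μ(2/r₁ − 1/a_t)] = 4284 m/s.
Δv₁ = v_p − v_c1 = 867.4 m/s.
At r₂: circular v_c2 = √(μ/r₂) = 1782 m/s; transfer-apoapsis v_a = √[μ(2/r₂ − 1/a_t)] = 1166 m/s.
Δv₂ = v_c2 − v_a = 616.6 m/s.
Total Δv = Δv₁ + Δv₂ = 1484 m/s = 1.484 km/s.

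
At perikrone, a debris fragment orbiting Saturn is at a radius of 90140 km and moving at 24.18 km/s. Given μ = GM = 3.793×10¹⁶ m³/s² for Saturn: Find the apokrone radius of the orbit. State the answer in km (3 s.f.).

r_p = 9.014×10⁷ m.
Specific energy ε = v²/2 − μ/r = -1.285×10⁸ J/kg, so a = −μ/(2ε) = 1.476×10⁸ m.
The apsides satisfy r_p + r_a = 2a, so the apokrone radius is 2a − r_p = 2.051×10⁸ m = 2.0514×10⁵ km.

apokrone radius ≈ 2.05×10⁵ km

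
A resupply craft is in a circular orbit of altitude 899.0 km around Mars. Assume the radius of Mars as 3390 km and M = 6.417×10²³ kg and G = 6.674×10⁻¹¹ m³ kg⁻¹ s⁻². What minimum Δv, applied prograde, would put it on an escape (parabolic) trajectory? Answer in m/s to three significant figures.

μ = GM = 6.674×10⁻¹¹ × 6.417×10²³ = 4.283×10¹³ m³/s².
r = 3390 + 899.0 = 4289.0 km = 4.2890×10⁶ m.
Circular speed v_c = √(μ/r) = 3160 m/s.
Escape speed v_esc = √(2μ/r) = √2 × v_c = 4469 m/s.
Δv = v_esc − v_c = 1309 m/s.

Δv ≈ 1310 m/s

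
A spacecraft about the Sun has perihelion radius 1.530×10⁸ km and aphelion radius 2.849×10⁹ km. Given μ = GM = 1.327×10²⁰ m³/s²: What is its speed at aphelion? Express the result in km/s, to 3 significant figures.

v ≈ 2.18 km/s

Semi-major axis a = (r_p + r_a)/2 = 1.5010×10⁹ km = 1.501×10¹² m.
Vis-viva: v² = μ(2/r − 1/a) = 1.327×10²⁰ × (7.020×10⁻¹³ − 6.662×10⁻¹³) = 4.748×10⁶ m²/s².
v = 2179 m/s = 2.179 km/s.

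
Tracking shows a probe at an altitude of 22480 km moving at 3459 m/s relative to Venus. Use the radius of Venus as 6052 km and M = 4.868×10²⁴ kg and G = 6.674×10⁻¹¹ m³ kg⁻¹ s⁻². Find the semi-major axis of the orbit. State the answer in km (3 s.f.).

a ≈ 30100 km

μ = GM = 6.674×10⁻¹¹ × 4.868×10²⁴ = 3.249×10¹⁴ m³/s².
r = 6052 + 22480 = 28532 km = 2.853×10⁷ m.
Specific orbital energy ε = v²/2 − μ/r = (3459)²/2 − 3.249×10¹⁴/2.853×10⁷ = -5.405×10⁶ J/kg.
Since ε = −μ/(2a), a = −μ/(2ε) = 3.006×10⁷ m = 30057 km.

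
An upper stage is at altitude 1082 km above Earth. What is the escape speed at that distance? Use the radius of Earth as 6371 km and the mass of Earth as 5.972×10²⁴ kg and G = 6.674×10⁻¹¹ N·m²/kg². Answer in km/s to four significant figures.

v_esc ≈ 10.34 km/s

μ = GM = 6.674×10⁻¹¹ × 5.972×10²⁴ = 3.986×10¹⁴ m³/s².
r = 6371 + 1082 = 7453.0 km = 7.4530×10⁶ m.
Escape speed v_esc = √(2μ/r) = √(2 × 3.986×10¹⁴ / 7.453×10⁶) = √(1.070×10⁸) = 10340 m/s.
= 10.34 km/s.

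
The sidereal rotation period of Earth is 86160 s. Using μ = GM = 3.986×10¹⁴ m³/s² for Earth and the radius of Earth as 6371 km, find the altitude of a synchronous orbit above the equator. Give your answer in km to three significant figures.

h_sync ≈ 35800 km

A synchronous orbit has period T, so by Kepler's third law a = (μT²/4π²)^(1/3).
μT²/4π² = 3.986×10¹⁴ × (8.616×10⁴)² / 39.48 = 7.495×10²² m³.
a = 4.216×10⁷ m = 42163 km.
Altitude h = a − R = 42163 − 6371 = 35792 km.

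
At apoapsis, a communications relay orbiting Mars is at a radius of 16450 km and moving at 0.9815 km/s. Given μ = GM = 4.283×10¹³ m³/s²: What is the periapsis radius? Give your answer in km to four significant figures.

r_a = 1.645×10⁷ m.
Specific energy ε = v²/2 − μ/r = -2.122×10⁶ J/kg, so a = −μ/(2ε) = 1.009×10⁷ m.
The apsides satisfy r_p + r_a = 2a, so the periapsis radius is 2a − r_a = 3.734×10⁶ m = 3734.0 km.

periapsis radius ≈ 3734 km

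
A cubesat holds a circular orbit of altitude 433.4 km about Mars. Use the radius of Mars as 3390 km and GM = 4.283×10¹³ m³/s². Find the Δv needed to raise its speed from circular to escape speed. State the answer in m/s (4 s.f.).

r = 3390 + 433.4 = 3823.4 km = 3.8234×10⁶ m.
Circular speed v_c = √(μ/r) = 3347 m/s.
Escape speed v_esc = √(2μ/r) = √2 × v_c = 4733 m/s.
Δv = v_esc − v_c = 1386 m/s.

Δv ≈ 1386 m/s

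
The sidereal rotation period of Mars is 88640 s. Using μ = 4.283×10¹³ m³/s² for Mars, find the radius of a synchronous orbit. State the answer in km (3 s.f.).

r_sync ≈ 20400 km

A synchronous orbit has period T, so by Kepler's third law a = (μT²/4π²)^(1/3).
μT²/4π² = 4.283×10¹³ × (8.864×10⁴)² / 39.48 = 8.524×10²¹ m³.
a = 2.043×10⁷ m = 20428 km.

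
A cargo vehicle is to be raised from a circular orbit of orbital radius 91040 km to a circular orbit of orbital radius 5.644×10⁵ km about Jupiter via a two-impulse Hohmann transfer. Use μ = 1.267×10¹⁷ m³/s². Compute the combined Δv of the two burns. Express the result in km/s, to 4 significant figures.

r₁ = 91040 km = 9.104×10⁷ m.
r₂ = 5.644×10⁵ km = 5.644×10⁸ m.
Transfer ellipse a_t = (r₁ + r₂)/2 = 3.277×10⁸ m.
At r₁: circular v_c1 = √(μ/r₁) = 37310 m/s; transfer-perijove v_p = √[μ(2/r₁ − 1/a_t)] = 48960 m/s.
Δv₁ = v_p − v_c1 = 11650 m/s.
At r₂: circular v_c2 = √(μ/r₂) = 14980 m/s; transfer-apojove v_a = √[μ(2/r₂ − 1/a_t)] = 7897 m/s.
Δv₂ = v_c2 − v_a = 7086 m/s.
Total Δv = Δv₁ + Δv₂ = 18740 m/s = 18.74 km/s.

Δv_total ≈ 18.74 km/s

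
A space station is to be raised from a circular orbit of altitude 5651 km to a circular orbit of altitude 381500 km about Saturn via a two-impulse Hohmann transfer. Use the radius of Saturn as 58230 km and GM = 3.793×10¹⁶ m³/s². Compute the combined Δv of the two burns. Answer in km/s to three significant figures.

Δv_total ≈ 12.4 km/s

r₁ = 58230 + 5651 = 63881 km = 6.3881×10⁷ m.
r₂ = 58230 + 381500 = 439730 km = 4.3973×10⁸ m.
Transfer ellipse a_t = (r₁ + r₂)/2 = 2.518×10⁸ m.
At r₁: circular v_c1 = √(μ/r₁) = 24370 m/s; transfer-perikrone v_p = √[μ(2/r₁ − 1/a_t)] = 32200 m/s.
Δv₁ = v_p − v_c1 = 7834 m/s.
At r₂: circular v_c2 = √(μ/r₂) = 9287 m/s; transfer-apokrone v_a = √[μ(2/r₂ − 1/a_t)] = 4678 m/s.
Δv₂ = v_c2 − v_a = 4610 m/s.
Total Δv = Δv₁ + Δv₂ = 12440 m/s = 12.44 km/s.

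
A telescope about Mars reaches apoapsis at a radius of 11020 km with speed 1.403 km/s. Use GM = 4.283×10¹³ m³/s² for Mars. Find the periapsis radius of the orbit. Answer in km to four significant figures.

periapsis radius ≈ 3737 km

r_a = 1.102×10⁷ m.
Specific energy ε = v²/2 − μ/r = -2.902×10⁶ J/kg, so a = −μ/(2ε) = 7.378×10⁶ m.
The apsides satisfy r_p + r_a = 2a, so the periapsis radius is 2a − r_a = 3.737×10⁶ m = 3736.9 km.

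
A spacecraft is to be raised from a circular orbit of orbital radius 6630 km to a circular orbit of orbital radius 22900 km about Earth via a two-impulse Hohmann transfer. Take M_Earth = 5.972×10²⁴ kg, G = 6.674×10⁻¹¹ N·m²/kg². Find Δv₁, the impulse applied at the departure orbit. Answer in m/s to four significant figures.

Δv ≈ 1903 m/s

μ = GM = 6.674×10⁻¹¹ × 5.972×10²⁴ = 3.986×10¹⁴ m³/s².
r₁ = 6630 km = 6.630×10⁶ m.
r₂ = 22900 km = 2.290×10⁷ m.
Transfer ellipse a_t = (r₁ + r₂)/2 = 1.476×10⁷ m.
At r₁: circular v_c1 = √(μ/r₁) = 7753 m/s; transfer-perigee v_p = √[μ(2/r₁ − 1/a_t)] = 9656 m/s.
Δv₁ = v_p − v_c1 = 1903 m/s.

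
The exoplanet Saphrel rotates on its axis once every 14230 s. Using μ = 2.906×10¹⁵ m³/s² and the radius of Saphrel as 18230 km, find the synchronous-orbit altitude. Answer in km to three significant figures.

A synchronous orbit has period T, so by Kepler's third law a = (μT²/4π²)^(1/3).
μT²/4π² = 2.906×10¹⁵ × (1.423×10⁴)² / 39.48 = 1.491×10²² m³.
a = 2.461×10⁷ m = 24610 km.
Altitude h = a − R = 24610 − 18230 = 6380.2 km.

h_sync ≈ 6380 km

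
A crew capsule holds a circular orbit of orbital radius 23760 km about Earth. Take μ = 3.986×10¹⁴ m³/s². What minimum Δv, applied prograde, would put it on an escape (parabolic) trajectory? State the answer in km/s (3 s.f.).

Δv ≈ 1.70 km/s

r = 23760 km = 2.376×10⁷ m.
Circular speed v_c = √(μ/r) = 4096 m/s.
Escape speed v_esc = √(2μ/r) = √2 × v_c = 5792 m/s.
Δv = v_esc − v_c = 1697 m/s = 1.697 km/s.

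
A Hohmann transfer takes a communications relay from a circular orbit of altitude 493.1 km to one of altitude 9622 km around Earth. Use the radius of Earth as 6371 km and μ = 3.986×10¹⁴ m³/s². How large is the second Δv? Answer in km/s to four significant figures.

Δv ≈ 1.123 km/s

r₁ = 6371 + 493.1 = 6864.1 km = 6.8641×10⁶ m.
r₂ = 6371 + 9622 = 15993 km = 1.5993×10⁷ m.
Transfer ellipse a_t = (r₁ + r₂)/2 = 1.143×10⁷ m.
At r₁: circular v_c1 = √(μ/r₁) = 7620 m/s; transfer-perigee v_p = √[μ(2/r₁ − 1/a_t)] = 9015 m/s.
At r₂: circular v_c2 = √(μ/r₂) = 4992 m/s; transfer-apogee v_a = √[μ(2/r₂ − 1/a_t)] = 3869 m/s.
Δv₂ = v_c2 − v_a = 1123 m/s.
= 1.123 km/s.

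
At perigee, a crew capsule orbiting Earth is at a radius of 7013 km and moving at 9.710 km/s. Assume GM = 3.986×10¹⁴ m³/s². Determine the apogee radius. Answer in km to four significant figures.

r_p = 7.013×10⁶ m.
Specific energy ε = v²/2 − μ/r = -9.695×10⁶ J/kg, so a = −μ/(2ε) = 2.056×10⁷ m.
The apsides satisfy r_p + r_a = 2a, so the apogee radius is 2a − r_p = 3.410×10⁷ m = 34100 km.

apogee radius ≈ 34100 km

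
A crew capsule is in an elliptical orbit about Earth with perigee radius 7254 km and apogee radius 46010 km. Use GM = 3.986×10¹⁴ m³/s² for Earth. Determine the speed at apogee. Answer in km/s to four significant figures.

Semi-major axis a = (r_p + r_a)/2 = 26632 km = 2.663×10⁷ m.
Vis-viva: v² = μ(2/r − 1/a) = 3.986×10¹⁴ × (4.347×10⁻⁸ − 3.755×10⁻⁸) = 2.360×10⁶ m²/s².
v = 1536 m/s = 1.536 km/s.

v ≈ 1.536 km/s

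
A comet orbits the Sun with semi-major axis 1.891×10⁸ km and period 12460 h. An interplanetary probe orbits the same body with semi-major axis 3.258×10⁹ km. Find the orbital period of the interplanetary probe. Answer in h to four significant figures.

Kepler's third law: T² ∝ a³, so T₂ = T₁ (a₂/a₁)^(3/2).
a₂/a₁ = 17.23, (a₂/a₁)^(3/2) = 71.51.
T₂ = 12460 × 71.51 = 8.911×10⁵ h.

T₂ ≈ 8.911×10⁵ h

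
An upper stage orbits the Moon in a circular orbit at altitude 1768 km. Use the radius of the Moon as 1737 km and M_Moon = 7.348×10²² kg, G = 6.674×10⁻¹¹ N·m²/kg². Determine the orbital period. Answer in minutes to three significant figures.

μ = GM = 6.674×10⁻¹¹ × 7.348×10²² = 4.904×10¹² m³/s².
r = 1737 + 1768 = 3505.0 km = 3.5050×10⁶ m.
Kepler's third law: T = 2π√(r³/μ) = 2π√((3.505×10⁶)³ / 4.904×10¹²).
r³/μ = 8.780×10⁶ s², so T = 2π × 2.963×10³ = 1.862×10⁴ s.
Converting: 1.862×10⁴ s ÷ 60.00 = 310.3 minutes.

T ≈ 310 minutes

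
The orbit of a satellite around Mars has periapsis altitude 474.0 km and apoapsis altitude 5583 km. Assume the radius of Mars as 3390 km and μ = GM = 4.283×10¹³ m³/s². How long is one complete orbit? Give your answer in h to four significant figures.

T ≈ 4.337 h

r_p = 3390 + 474.0 = 3864.0 km = 3.8640×10⁶ m.
r_a = 3390 + 5583 = 8973.0 km = 8.9730×10⁶ m.
Semi-major axis a = (r_p + r_a)/2 = (3864.0 + 8973.0)/2 = 6418.5 km = 6.418×10⁶ m.
By Kepler's third law T = 2π√(a³/μ) = 2π × 2.485×10³ = 1.561×10⁴ s.
= 4.337 h.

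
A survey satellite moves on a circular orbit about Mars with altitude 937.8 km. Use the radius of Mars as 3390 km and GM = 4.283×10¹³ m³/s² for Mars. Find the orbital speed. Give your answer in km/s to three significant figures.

v ≈ 3.15 km/s

r = 3390 + 937.8 = 4327.8 km = 4.3278×10⁶ m.
For a circular orbit v = √(μ/r) = √(4.283×10¹³ / 4.328×10⁶) = √(9.896×10⁶) = 3146 m/s.
That is 3.146 km/s.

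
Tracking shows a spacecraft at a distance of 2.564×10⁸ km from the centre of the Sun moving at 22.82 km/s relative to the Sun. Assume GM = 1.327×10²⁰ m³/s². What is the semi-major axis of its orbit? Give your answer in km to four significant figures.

a ≈ 2.580×10⁸ km

r = 2.564×10¹¹ m.
Vis-viva rearranged: 1/a = 2/r − v²/μ = 7.800×10⁻¹² − 3.924×10⁻¹² = 3.876×10⁻¹² m⁻¹.
a = 2.580×10¹¹ m = 2.5800×10⁸ km.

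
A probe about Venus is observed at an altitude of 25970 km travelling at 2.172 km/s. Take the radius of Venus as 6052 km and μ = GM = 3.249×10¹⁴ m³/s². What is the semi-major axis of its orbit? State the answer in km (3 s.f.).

r = 6052 + 25970 = 32022 km = 3.202×10⁷ m.
Specific orbital energy ε = v²/2 − μ/r = (2172)²/2 − 3.249×10¹⁴/3.202×10⁷ = -7.787×10⁶ J/kg.
Since ε = −μ/(2a), a = −μ/(2ε) = 2.086×10⁷ m = 20861 km.

a ≈ 20900 km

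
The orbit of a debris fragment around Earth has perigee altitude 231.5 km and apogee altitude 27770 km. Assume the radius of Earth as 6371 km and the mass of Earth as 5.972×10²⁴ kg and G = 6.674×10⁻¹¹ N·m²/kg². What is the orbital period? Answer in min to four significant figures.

T ≈ 482.3 min

μ = GM = 6.674×10⁻¹¹ × 5.972×10²⁴ = 3.986×10¹⁴ m³/s².
r_p = 6371 + 231.5 = 6602.5 km = 6.6025×10⁶ m.
r_a = 6371 + 27770 = 34141 km = 3.4141×10⁷ m.
Semi-major axis a = (r_p + r_a)/2 = (6602.5 + 34141)/2 = 20372 km = 2.037×10⁷ m.
By Kepler's third law T = 2π√(a³/μ) = 2π × 4.606×10³ = 2.894×10⁴ s.
= 482.3 min.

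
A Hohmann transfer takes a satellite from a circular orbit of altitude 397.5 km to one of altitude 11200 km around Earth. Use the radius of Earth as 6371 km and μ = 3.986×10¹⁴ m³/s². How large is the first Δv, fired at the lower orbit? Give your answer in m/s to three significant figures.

r₁ = 6371 + 397.5 = 6768.5 km = 6.7685×10⁶ m.
r₂ = 6371 + 11200 = 17571 km = 1.7571×10⁷ m.
Transfer ellipse a_t = (r₁ + r₂)/2 = 1.217×10⁷ m.
At r₁: circular v_c1 = √(μ/r₁) = 7674 m/s; transfer-perigee v_p = √[μ(2/r₁ − 1/a_t)] = 9221 m/s.
Δv₁ = v_p − v_c1 = 1547 m/s.

Δv ≈ 1550 m/s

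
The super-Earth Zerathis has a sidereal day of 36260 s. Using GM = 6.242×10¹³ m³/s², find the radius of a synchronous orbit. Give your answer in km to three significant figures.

r_sync ≈ 12800 km

A synchronous orbit has period T, so by Kepler's third law a = (μT²/4π²)^(1/3).
μT²/4π² = 6.242×10¹³ × (3.626×10⁴)² / 39.48 = 2.079×10²¹ m³.
a = 1.276×10⁷ m = 12763 km.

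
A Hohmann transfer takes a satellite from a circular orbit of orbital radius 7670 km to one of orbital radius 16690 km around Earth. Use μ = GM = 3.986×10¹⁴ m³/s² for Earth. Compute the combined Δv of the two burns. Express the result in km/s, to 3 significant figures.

r₁ = 7670 km = 7.670×10⁶ m.
r₂ = 16690 km = 1.669×10⁷ m.
Transfer ellipse a_t = (r₁ + r₂)/2 = 1.218×10⁷ m.
At r₁: circular v_c1 = √(μ/r₁) = 7209 m/s; transfer-perigee v_p = √[μ(2/r₁ − 1/a_t)] = 8439 m/s.
Δv₁ = v_p − v_c1 = 1230 m/s.
At r₂: circular v_c2 = √(μ/r₂) = 4887 m/s; transfer-apogee v_a = √[μ(2/r₂ − 1/a_t)] = 3878 m/s.
Δv₂ = v_c2 − v_a = 1009 m/s.
Total Δv = Δv₁ + Δv₂ = 2239 m/s = 2.239 km/s.

Δv_total ≈ 2.24 km/s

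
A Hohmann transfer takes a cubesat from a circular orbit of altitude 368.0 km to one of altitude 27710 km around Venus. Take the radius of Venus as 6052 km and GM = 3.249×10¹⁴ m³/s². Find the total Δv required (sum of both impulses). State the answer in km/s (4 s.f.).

Δv_total ≈ 3.457 km/s

r₁ = 6052 + 368.0 = 6420.0 km = 6.4200×10⁶ m.
r₂ = 6052 + 27710 = 33762 km = 3.3762×10⁷ m.
Transfer ellipse a_t = (r₁ + r₂)/2 = 2.009×10⁷ m.
At r₁: circular v_c1 = √(μ/r₁) = 7114 m/s; transfer-periapsis v_p = √[μ(2/r₁ − 1/a_t)] = 9222 m/s.
Δv₁ = v_p − v_c1 = 2108 m/s.
At r₂: circular v_c2 = √(μ/r₂) = 3102 m/s; transfer-apoapsis v_a = √[μ(2/r₂ − 1/a_t)] = 1754 m/s.
Δv₂ = v_c2 − v_a = 1349 m/s.
Total Δv = Δv₁ + Δv₂ = 3457 m/s = 3.457 km/s.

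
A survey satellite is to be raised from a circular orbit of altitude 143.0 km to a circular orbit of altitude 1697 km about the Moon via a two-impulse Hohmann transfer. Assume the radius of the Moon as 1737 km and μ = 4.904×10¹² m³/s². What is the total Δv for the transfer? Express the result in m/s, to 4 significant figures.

Δv_total ≈ 410.8 m/s

r₁ = 1737 + 143.0 = 1880.0 km = 1.8800×10⁶ m.
r₂ = 1737 + 1697 = 3434.0 km = 3.4340×10⁶ m.
Transfer ellipse a_t = (r₁ + r₂)/2 = 2.657×10⁶ m.
At r₁: circular v_c1 = √(μ/r₁) = 1615 m/s; transfer-perilune v_p = √[μ(2/r₁ − 1/a_t)] = 1836 m/s.
Δv₁ = v_p − v_c1 = 221.0 m/s.
At r₂: circular v_c2 = √(μ/r₂) = 1195 m/s; transfer-apolune v_a = √[μ(2/r₂ − 1/a_t)] = 1005 m/s.
Δv₂ = v_c2 − v_a = 189.8 m/s.
Total Δv = Δv₁ + Δv₂ = 410.8 m/s.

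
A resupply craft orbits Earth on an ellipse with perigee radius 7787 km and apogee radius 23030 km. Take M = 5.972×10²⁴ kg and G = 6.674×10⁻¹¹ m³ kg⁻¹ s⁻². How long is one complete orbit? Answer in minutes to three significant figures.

T ≈ 317 minutes

μ = GM = 6.674×10⁻¹¹ × 5.972×10²⁴ = 3.986×10¹⁴ m³/s².
Semi-major axis a = (r_p + r_a)/2 = (7787.0 + 23030)/2 = 15408 km = 1.541×10⁷ m.
By Kepler's third law T = 2π√(a³/μ) = 2π × 3.030×10³ = 1.904×10⁴ s.
= 317.3 minutes.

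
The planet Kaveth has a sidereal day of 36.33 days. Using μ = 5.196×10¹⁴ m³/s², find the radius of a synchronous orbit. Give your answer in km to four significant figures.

r_sync ≈ 5.062×10⁵ km

T = 36.33 days = 3.139×10⁶ s.
A synchronous orbit has period T, so by Kepler's third law a = (μT²/4π²)^(1/3).
μT²/4π² = 5.196×10¹⁴ × (3.139×10⁶)² / 39.48 = 1.297×10²⁶ m³.
a = 5.062×10⁸ m = 5.0616×10⁵ km.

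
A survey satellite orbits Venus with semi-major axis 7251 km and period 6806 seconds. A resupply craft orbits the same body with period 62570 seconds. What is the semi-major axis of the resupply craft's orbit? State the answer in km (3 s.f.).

Kepler's third law: a³ ∝ T², so a₂ = a₁ (T₂/T₁)^(2/3).
T₂/T₁ = 9.193, (T₂/T₁)^(2/3) = 4.389.
a₂ = 7251 × 4.389 = 31820 km.

a₂ ≈ 31800 km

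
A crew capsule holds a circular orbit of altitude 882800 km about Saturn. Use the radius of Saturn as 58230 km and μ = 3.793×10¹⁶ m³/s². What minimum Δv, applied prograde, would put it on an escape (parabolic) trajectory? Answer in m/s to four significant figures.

r = 58230 + 882800 = 941030 km = 9.4103×10⁸ m.
Circular speed v_c = √(μ/r) = 6349 m/s.
Escape speed v_esc = √(2μ/r) = √2 × v_c = 8979 m/s.
Δv = v_esc − v_c = 2630 m/s.

Δv ≈ 2630 m/s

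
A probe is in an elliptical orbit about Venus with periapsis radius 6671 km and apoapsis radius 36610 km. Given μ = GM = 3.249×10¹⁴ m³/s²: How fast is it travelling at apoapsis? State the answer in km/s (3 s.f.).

Semi-major axis a = (r_p + r_a)/2 = 21640 km = 2.164×10⁷ m.
Vis-viva: v² = μ(2/r − 1/a) = 3.249×10¹⁴ × (5.463×10⁻⁸ − 4.621×10⁻⁸) = 2.736×10⁶ m²/s².
v = 1654 m/s = 1.654 km/s.

v ≈ 1.65 km/s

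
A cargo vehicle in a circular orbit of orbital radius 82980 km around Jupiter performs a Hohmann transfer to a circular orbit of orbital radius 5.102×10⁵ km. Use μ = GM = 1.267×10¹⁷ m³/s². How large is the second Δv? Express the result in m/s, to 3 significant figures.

r₁ = 82980 km = 8.298×10⁷ m.
r₂ = 5.102×10⁵ km = 5.102×10⁸ m.
Transfer ellipse a_t = (r₁ + r₂)/2 = 2.966×10⁸ m.
At r₁: circular v_c1 = √(μ/r₁) = 39080 m/s; transfer-perijove v_p = √[μ(2/r₁ − 1/a_t)] = 51250 m/s.
At r₂: circular v_c2 = √(μ/r₂) = 15760 m/s; transfer-apojove v_a = √[μ(2/r₂ − 1/a_t)] = 8335 m/s.
Δv₂ = v_c2 − v_a = 7423 m/s.

Δv ≈ 7420 m/s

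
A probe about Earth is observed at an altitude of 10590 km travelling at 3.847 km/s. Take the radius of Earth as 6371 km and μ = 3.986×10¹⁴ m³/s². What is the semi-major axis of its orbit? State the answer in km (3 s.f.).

r = 6371 + 10590 = 16961 km = 1.696×10⁷ m.
Vis-viva rearranged: 1/a = 2/r − v²/μ = 1.179×10⁻⁷ − 3.713×10⁻⁸ = 8.079×10⁻⁸ m⁻¹.
a = 1.238×10⁷ m = 12378 km.

a ≈ 12400 km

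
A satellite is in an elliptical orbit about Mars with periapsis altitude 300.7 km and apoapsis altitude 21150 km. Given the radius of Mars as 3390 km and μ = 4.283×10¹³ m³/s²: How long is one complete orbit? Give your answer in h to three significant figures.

r_p = 3390 + 300.7 = 3690.7 km = 3.6907×10⁶ m.
r_a = 3390 + 21150 = 24540 km = 2.4540×10⁷ m.
Semi-major axis a = (r_p + r_a)/2 = (3690.7 + 24540)/2 = 14115 km = 1.412×10⁷ m.
By Kepler's third law T = 2π√(a³/μ) = 2π × 8.103×10³ = 5.091×10⁴ s.
= 14.14 h.

T ≈ 14.1 h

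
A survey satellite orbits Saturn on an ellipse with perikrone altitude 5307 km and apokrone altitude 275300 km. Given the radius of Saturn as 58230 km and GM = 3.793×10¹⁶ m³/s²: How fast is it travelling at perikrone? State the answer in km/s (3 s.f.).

v ≈ 31.7 km/s

r_p = 58230 + 5307 = 63537 km = 6.3537×10⁷ m.
r_a = 58230 + 275300 = 333530 km = 3.3353×10⁸ m.
Semi-major axis a = (r_p + r_a)/2 = 1.9853×10⁵ km = 1.985×10⁸ m.
Vis-viva: v² = μ(2/r − 1/a) = 3.793×10¹⁶ × (3.148×10⁻⁸ − 5.037×10⁻⁹) = 1.003×10⁹ m²/s².
v = 31670 m/s = 31.67 km/s.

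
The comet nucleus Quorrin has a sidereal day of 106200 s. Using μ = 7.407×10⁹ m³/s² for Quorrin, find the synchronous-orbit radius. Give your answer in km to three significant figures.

A synchronous orbit has period T, so by Kepler's third law a = (μT²/4π²)^(1/3).
μT²/4π² = 7.407×10⁹ × (1.062×10⁵)² / 39.48 = 2.116×10¹⁸ m³.
a = 1.284×10⁶ m = 1283.8 km.

r_sync ≈ 1280 km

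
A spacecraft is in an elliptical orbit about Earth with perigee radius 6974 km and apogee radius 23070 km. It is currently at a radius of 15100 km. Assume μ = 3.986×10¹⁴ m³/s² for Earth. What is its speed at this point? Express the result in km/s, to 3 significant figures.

Semi-major axis a = (r_p + r_a)/2 = 15022 km = 1.502×10⁷ m.
Vis-viva: v² = μ(2/r − 1/a) = 3.986×10¹⁴ × (1.325×10⁻⁷ − 6.657×10⁻⁸) = 2.626×10⁷ m²/s².
v = 5124 m/s = 5.124 km/s.

v ≈ 5.12 km/s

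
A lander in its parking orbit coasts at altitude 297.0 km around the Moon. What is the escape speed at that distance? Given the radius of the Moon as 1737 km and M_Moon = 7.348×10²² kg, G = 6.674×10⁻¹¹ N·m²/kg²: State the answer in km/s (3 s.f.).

μ = GM = 6.674×10⁻¹¹ × 7.348×10²² = 4.904×10¹² m³/s².
r = 1737 + 297.0 = 2034.0 km = 2.0340×10⁶ m.
Escape speed v_esc = √(2μ/r) = √(2 × 4.904×10¹² / 2.034×10⁶) = √(4.822×10⁶) = 2196 m/s.
= 2.196 km/s.

v_esc ≈ 2.20 km/s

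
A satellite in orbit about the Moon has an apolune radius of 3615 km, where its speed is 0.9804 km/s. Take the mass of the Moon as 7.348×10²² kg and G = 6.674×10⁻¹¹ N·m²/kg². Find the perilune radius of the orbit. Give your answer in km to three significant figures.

perilune radius ≈ 1980 km

μ = GM = 6.674×10⁻¹¹ × 7.348×10²² = 4.904×10¹² m³/s².
r_a = 3.615×10⁶ m.
Specific energy ε = v²/2 − μ/r = -8.760×10⁵ J/kg, so a = −μ/(2ε) = 2.799×10⁶ m.
The apsides satisfy r_p + r_a = 2a, so the perilune radius is 2a − r_a = 1.983×10⁶ m = 1983.3 km.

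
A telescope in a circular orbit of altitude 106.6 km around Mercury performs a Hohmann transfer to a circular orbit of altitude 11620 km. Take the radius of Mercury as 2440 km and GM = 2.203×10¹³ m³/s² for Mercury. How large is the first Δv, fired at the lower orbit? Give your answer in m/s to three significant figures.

r₁ = 2440 + 106.6 = 2546.6 km = 2.5466×10⁶ m.
r₂ = 2440 + 11620 = 14060 km = 1.4060×10⁷ m.
Transfer ellipse a_t = (r₁ + r₂)/2 = 8.303×10⁶ m.
At r₁: circular v_c1 = √(μ/r₁) = 2941 m/s; transfer-periherm v_p = √[μ(2/r₁ − 1/a_t)] = 3827 m/s.
Δv₁ = v_p − v_c1 = 886.1 m/s.

Δv ≈ 886 m/s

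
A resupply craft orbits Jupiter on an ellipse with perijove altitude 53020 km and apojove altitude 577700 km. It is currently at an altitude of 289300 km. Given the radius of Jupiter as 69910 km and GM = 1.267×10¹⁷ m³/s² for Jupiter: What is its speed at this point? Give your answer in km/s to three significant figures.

v ≈ 19.4 km/s

r_p = 69910 + 53020 = 122930 km = 1.2293×10⁸ m.
r_a = 69910 + 577700 = 647610 km = 6.4761×10⁸ m.
r = 69910 + 289300 = 3.5921×10⁵ km = 3.592×10⁸ m.
Semi-major axis a = (r_p + r_a)/2 = 3.8527×10⁵ km = 3.853×10⁸ m.
Vis-viva: v² = μ(2/r − 1/a) = 1.267×10¹⁷ × (5.568×10⁻⁹ − 2.596×10⁻⁹) = 3.766×10⁸ m²/s².
v = 19410 m/s = 19.41 km/s.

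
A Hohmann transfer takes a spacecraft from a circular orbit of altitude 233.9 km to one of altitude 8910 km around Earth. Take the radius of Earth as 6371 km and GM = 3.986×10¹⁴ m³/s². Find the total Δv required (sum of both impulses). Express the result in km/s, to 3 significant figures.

Δv_total ≈ 2.55 km/s

r₁ = 6371 + 233.9 = 6604.9 km = 6.6049×10⁶ m.
r₂ = 6371 + 8910 = 15281 km = 1.5281×10⁷ m.
Transfer ellipse a_t = (r₁ + r₂)/2 = 1.094×10⁷ m.
At r₁: circular v_c1 = √(μ/r₁) = 7768 m/s; transfer-perigee v_p = √[μ(2/r₁ − 1/a_t)] = 9180 m/s.
Δv₁ = v_p − v_c1 = 1412 m/s.
At r₂: circular v_c2 = √(μ/r₂) = 5107 m/s; transfer-apogee v_a = √[μ(2/r₂ − 1/a_t)] = 3968 m/s.
Δv₂ = v_c2 − v_a = 1139 m/s.
Total Δv = Δv₁ + Δv₂ = 2551 m/s = 2.551 km/s.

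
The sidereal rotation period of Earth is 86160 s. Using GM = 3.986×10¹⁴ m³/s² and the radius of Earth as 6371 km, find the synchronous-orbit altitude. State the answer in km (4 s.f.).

A synchronous orbit has period T, so by Kepler's third law a = (μT²/4π²)^(1/3).
μT²/4π² = 3.986×10¹⁴ × (8.616×10⁴)² / 39.48 = 7.495×10²² m³.
a = 4.216×10⁷ m = 42163 km.
Altitude h = a − R = 42163 − 6371 = 35792 km.

h_sync ≈ 35790 km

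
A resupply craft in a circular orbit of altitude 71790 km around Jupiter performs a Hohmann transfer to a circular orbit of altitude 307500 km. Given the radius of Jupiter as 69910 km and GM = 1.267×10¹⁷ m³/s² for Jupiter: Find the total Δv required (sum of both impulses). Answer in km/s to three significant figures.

r₁ = 69910 + 71790 = 141700 km = 1.4170×10⁸ m.
r₂ = 69910 + 307500 = 377410 km = 3.7741×10⁸ m.
Transfer ellipse a_t = (r₁ + r₂)/2 = 2.596×10⁸ m.
At r₁: circular v_c1 = √(μ/r₁) = 29900 m/s; transfer-perijove v_p = √[μ(2/r₁ − 1/a_t)] = 36060 m/s.
Δv₁ = v_p − v_c1 = 6155 m/s.
At r₂: circular v_c2 = √(μ/r₂) = 18320 m/s; transfer-apojove v_a = √[μ(2/r₂ − 1/a_t)] = 13540 m/s.
Δv₂ = v_c2 − v_a = 4784 m/s.
Total Δv = Δv₁ + Δv₂ = 10940 m/s = 10.94 km/s.

Δv_total ≈ 10.9 km/s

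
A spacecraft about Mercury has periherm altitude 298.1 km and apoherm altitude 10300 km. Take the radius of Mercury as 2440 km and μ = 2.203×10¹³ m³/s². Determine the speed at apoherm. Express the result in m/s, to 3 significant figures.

r_p = 2440 + 298.1 = 2738.1 km = 2.7381×10⁶ m.
r_a = 2440 + 10300 = 12740 km = 1.2740×10⁷ m.
Semi-major axis a = (r_p + r_a)/2 = 7739.1 km = 7.739×10⁶ m.
Vis-viva: v² = μ(2/r − 1/a) = 2.203×10¹³ × (1.570×10⁻⁷ − 1.292×10⁻⁷) = 6.118×10⁵ m²/s².
v = 782.2 m/s.

v ≈ 782 m/s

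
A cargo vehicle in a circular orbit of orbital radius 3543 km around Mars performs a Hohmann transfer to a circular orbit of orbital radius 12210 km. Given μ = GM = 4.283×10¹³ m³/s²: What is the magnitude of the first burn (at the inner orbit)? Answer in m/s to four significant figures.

Δv ≈ 852.1 m/s

r₁ = 3543 km = 3.543×10⁶ m.
r₂ = 12210 km = 1.221×10⁷ m.
Transfer ellipse a_t = (r₁ + r₂)/2 = 7.876×10⁶ m.
At r₁: circular v_c1 = √(μ/r₁) = 3477 m/s; transfer-periapsis v_p = √[μ(2/r₁ − 1/a_t)] = 4329 m/s.
Δv₁ = v_p − v_c1 = 852.1 m/s.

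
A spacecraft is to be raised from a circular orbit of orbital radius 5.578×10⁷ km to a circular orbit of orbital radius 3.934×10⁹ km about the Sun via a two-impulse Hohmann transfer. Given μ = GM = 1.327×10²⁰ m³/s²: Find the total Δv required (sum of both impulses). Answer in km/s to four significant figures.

Δv_total ≈ 24.56 km/s

r₁ = 5.578×10⁷ km = 5.578×10¹⁰ m.
r₂ = 3.934×10⁹ km = 3.934×10¹² m.
Transfer ellipse a_t = (r₁ + r₂)/2 = 1.995×10¹² m.
At r₁: circular v_c1 = √(μ/r₁) = 48770 m/s; transfer-perihelion v_p = √[μ(2/r₁ − 1/a_t)] = 68490 m/s.
Δv₁ = v_p − v_c1 = 19720 m/s.
At r₂: circular v_c2 = √(μ/r₂) = 5808 m/s; transfer-aphelion v_a = √[μ(2/r₂ − 1/a_t)] = 971.2 m/s.
Δv₂ = v_c2 − v_a = 4837 m/s.
Total Δv = Δv₁ + Δv₂ = 24560 m/s = 24.56 km/s.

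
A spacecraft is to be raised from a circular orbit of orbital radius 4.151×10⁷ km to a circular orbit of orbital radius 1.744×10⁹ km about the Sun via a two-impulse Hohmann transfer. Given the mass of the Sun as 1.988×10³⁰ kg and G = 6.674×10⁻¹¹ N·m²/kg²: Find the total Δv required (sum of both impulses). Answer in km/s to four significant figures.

μ = GM = 6.674×10⁻¹¹ × 1.988×10³⁰ = 1.327×10²⁰ m³/s².
r₁ = 4.151×10⁷ km = 4.151×10¹⁰ m.
r₂ = 1.744×10⁹ km = 1.744×10¹² m.
Transfer ellipse a_t = (r₁ + r₂)/2 = 8.928×10¹¹ m.
At r₁: circular v_c1 = √(μ/r₁) = 56540 m/s; transfer-perihelion v_p = √[μ(2/r₁ − 1/a_t)] = 79020 m/s.
Δv₁ = v_p − v_c1 = 22480 m/s.
At r₂: circular v_c2 = √(μ/r₂) = 8722 m/s; transfer-aphelion v_a = √[μ(2/r₂ − 1/a_t)] = 1881 m/s.
Δv₂ = v_c2 − v_a = 6841 m/s.
Total Δv = Δv₁ + Δv₂ = 29320 m/s = 29.32 km/s.

Δv_total ≈ 29.32 km/s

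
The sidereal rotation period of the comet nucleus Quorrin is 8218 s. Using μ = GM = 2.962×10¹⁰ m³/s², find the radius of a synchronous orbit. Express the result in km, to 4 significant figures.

A synchronous orbit has period T, so by Kepler's third law a = (μT²/4π²)^(1/3).
μT²/4π² = 2.962×10¹⁰ × (8.218×10³)² / 39.48 = 5.067×10¹⁶ m³.
a = 3.700×10⁵ m = 370.04 km.

r_sync ≈ 370.0 km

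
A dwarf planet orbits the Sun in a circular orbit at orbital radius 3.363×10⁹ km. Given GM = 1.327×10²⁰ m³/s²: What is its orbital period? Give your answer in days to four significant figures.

T ≈ 38930 days

r = 3.363×10⁹ km = 3.363×10¹² m.
Kepler's third law: T = 2π√(r³/μ) = 2π√((3.363×10¹²)³ / 1.327×10²⁰).
r³/μ = 2.866×10¹⁷ s², so T = 2π × 5.354×10⁸ = 3.364×10⁹ s.
Converting: 3.364×10⁹ s ÷ 86400 = 38930 days.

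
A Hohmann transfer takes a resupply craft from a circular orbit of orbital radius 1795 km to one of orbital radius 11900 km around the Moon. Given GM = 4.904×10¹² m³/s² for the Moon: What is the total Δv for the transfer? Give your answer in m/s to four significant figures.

r₁ = 1795 km = 1.795×10⁶ m.
r₂ = 11900 km = 1.190×10⁷ m.
Transfer ellipse a_t = (r₁ + r₂)/2 = 6.848×10⁶ m.
At r₁: circular v_c1 = √(μ/r₁) = 1653 m/s; transfer-perilune v_p = √[μ(2/r₁ − 1/a_t)] = 2179 m/s.
Δv₁ = v_p − v_c1 = 526.1 m/s.
At r₂: circular v_c2 = √(μ/r₂) = 642.0 m/s; transfer-apolune v_a = √[μ(2/r₂ − 1/a_t)] = 328.7 m/s.
Δv₂ = v_c2 − v_a = 313.3 m/s.
Total Δv = Δv₁ + Δv₂ = 839.4 m/s.

Δv_total ≈ 839.4 m/s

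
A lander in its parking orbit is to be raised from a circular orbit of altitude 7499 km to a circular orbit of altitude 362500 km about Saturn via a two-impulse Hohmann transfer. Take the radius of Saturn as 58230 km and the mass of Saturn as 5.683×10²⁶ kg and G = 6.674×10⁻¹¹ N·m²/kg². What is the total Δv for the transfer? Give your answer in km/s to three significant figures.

μ = GM = 6.674×10⁻¹¹ × 5.683×10²⁶ = 3.793×10¹⁶ m³/s².
r₁ = 58230 + 7499 = 65729 km = 6.5729×10⁷ m.
r₂ = 58230 + 362500 = 420730 km = 4.2073×10⁸ m.
Transfer ellipse a_t = (r₁ + r₂)/2 = 2.432×10⁸ m.
At r₁: circular v_c1 = √(μ/r₁) = 24020 m/s; transfer-perikrone v_p = √[μ(2/r₁ − 1/a_t)] = 31590 m/s.
Δv₁ = v_p − v_c1 = 7572 m/s.
At r₂: circular v_c2 = √(μ/r₂) = 9495 m/s; transfer-apokrone v_a = √[μ(2/r₂ − 1/a_t)] = 4936 m/s.
Δv₂ = v_c2 − v_a = 4559 m/s.
Total Δv = Δv₁ + Δv₂ = 12130 m/s = 12.13 km/s.

Δv_total ≈ 12.1 km/s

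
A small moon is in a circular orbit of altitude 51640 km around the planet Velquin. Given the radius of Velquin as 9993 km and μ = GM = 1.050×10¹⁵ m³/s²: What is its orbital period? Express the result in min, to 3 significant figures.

r = 9993 + 51640 = 61633 km = 6.1633×10⁷ m.
Kepler's third law: T = 2π√(r³/μ) = 2π√((6.163×10⁷)³ / 1.050×10¹⁵).
r³/μ = 2.230×10⁸ s², so T = 2π × 1.493×10⁴ = 9.382×10⁴ s.
Converting: 9.382×10⁴ s ÷ 60.00 = 1564 min.

T ≈ 1560 min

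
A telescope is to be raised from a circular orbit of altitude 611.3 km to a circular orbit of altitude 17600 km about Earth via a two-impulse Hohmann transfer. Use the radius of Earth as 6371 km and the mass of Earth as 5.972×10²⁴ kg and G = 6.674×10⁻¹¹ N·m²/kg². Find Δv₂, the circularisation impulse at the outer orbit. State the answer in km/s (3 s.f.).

Δv ≈ 1.34 km/s

μ = GM = 6.674×10⁻¹¹ × 5.972×10²⁴ = 3.986×10¹⁴ m³/s².
r₁ = 6371 + 611.3 = 6982.3 km = 6.9823×10⁶ m.
r₂ = 6371 + 17600 = 23971 km = 2.3971×10⁷ m.
Transfer ellipse a_t = (r₁ + r₂)/2 = 1.548×10⁷ m.
At r₁: circular v_c1 = √(μ/r₁) = 7555 m/s; transfer-perigee v_p = √[μ(2/r₁ − 1/a_t)] = 9403 m/s.
At r₂: circular v_c2 = √(μ/r₂) = 4078 m/s; transfer-apogee v_a = √[μ(2/r₂ − 1/a_t)] = 2739 m/s.
Δv₂ = v_c2 − v_a = 1339 m/s.
= 1.339 km/s.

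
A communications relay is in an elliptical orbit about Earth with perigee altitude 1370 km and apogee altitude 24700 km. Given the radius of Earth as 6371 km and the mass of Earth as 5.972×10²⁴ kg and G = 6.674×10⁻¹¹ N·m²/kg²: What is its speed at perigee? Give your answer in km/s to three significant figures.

μ = GM = 6.674×10⁻¹¹ × 5.972×10²⁴ = 3.986×10¹⁴ m³/s².
r_p = 6371 + 1370 = 7741.0 km = 7.7410×10⁶ m.
r_a = 6371 + 24700 = 31071 km = 3.1071×10⁷ m.
Semi-major axis a = (r_p + r_a)/2 = 19406 km = 1.941×10⁷ m.
Vis-viva: v² = μ(2/r − 1/a) = 3.986×10¹⁴ × (2.584×10⁻⁷ − 5.153×10⁻⁸) = 8.244×10⁷ m²/s².
v = 9080 m/s = 9.080 km/s.

v ≈ 9.08 km/s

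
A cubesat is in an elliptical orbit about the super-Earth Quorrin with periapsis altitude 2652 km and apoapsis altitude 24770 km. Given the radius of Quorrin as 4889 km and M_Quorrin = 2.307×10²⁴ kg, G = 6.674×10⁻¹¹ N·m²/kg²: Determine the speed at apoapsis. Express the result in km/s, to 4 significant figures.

v ≈ 1.451 km/s

μ = GM = 6.674×10⁻¹¹ × 2.307×10²⁴ = 1.540×10¹⁴ m³/s².
r_p = 4889 + 2652 = 7541.0 km = 7.5410×10⁶ m.
r_a = 4889 + 24770 = 29659 km = 2.9659×10⁷ m.
Semi-major axis a = (r_p + r_a)/2 = 18600 km = 1.860×10⁷ m.
Vis-viva: v² = μ(2/r − 1/a) = 1.540×10¹⁴ × (6.743×10⁻⁸ − 5.376×10⁻⁸) = 2.105×10⁶ m²/s².
v = 1451 m/s = 1.451 km/s.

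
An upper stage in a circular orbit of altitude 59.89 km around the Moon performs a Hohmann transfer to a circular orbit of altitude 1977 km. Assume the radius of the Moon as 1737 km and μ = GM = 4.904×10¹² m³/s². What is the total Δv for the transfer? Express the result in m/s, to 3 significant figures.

r₁ = 1737 + 59.89 = 1796.9 km = 1.7969×10⁶ m.
r₂ = 1737 + 1977 = 3714.0 km = 3.7140×10⁶ m.
Transfer ellipse a_t = (r₁ + r₂)/2 = 2.755×10⁶ m.
At r₁: circular v_c1 = √(μ/r₁) = 1652 m/s; transfer-perilune v_p = √[μ(2/r₁ − 1/a_t)] = 1918 m/s.
Δv₁ = v_p − v_c1 = 265.9 m/s.
At r₂: circular v_c2 = √(μ/r₂) = 1149 m/s; transfer-apolune v_a = √[μ(2/r₂ − 1/a_t)] = 927.9 m/s.
Δv₂ = v_c2 − v_a = 221.2 m/s.
Total Δv = Δv₁ + Δv₂ = 487.1 m/s.

Δv_total ≈ 487 m/s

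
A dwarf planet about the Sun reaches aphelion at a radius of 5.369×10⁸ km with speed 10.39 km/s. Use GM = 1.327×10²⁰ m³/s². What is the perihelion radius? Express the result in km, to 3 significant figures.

perihelion radius ≈ 1.50×10⁸ km

r_a = 5.369×10¹¹ m.
Specific energy ε = v²/2 − μ/r = -1.932×10⁸ J/kg, so a = −μ/(2ε) = 3.435×10¹¹ m.
The apsides satisfy r_p + r_a = 2a, so the perihelion radius is 2a − r_a = 1.500×10¹¹ m = 1.5001×10⁸ km.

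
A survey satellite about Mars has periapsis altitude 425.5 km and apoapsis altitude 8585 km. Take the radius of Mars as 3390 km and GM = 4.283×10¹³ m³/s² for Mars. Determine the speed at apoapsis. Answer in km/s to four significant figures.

r_p = 3390 + 425.5 = 3815.5 km = 3.8155×10⁶ m.
r_a = 3390 + 8585 = 11975 km = 1.1975×10⁷ m.
Semi-major axis a = (r_p + r_a)/2 = 7895.2 km = 7.895×10⁶ m.
Vis-viva: v² = μ(2/r − 1/a) = 4.283×10¹³ × (1.670×10⁻⁷ − 1.267×10⁻⁷) = 1.728×10⁶ m²/s².
v = 1315 m/s = 1.315 km/s.

v ≈ 1.315 km/s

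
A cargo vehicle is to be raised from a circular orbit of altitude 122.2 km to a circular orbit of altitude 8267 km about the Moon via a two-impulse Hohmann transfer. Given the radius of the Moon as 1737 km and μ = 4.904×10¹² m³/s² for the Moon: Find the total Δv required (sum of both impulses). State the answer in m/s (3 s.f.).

Δv_total ≈ 793 m/s

r₁ = 1737 + 122.2 = 1859.2 km = 1.8592×10⁶ m.
r₂ = 1737 + 8267 = 10004 km = 1.0004×10⁷ m.
Transfer ellipse a_t = (r₁ + r₂)/2 = 5.932×10⁶ m.
At r₁: circular v_c1 = √(μ/r₁) = 1624 m/s; transfer-perilune v_p = √[μ(2/r₁ − 1/a_t)] = 2109 m/s.
Δv₁ = v_p − v_c1 = 485.1 m/s.
At r₂: circular v_c2 = √(μ/r₂) = 700.1 m/s; transfer-apolune v_a = √[μ(2/r₂ − 1/a_t)] = 392.0 m/s.
Δv₂ = v_c2 − v_a = 308.2 m/s.
Total Δv = Δv₁ + Δv₂ = 793.2 m/s.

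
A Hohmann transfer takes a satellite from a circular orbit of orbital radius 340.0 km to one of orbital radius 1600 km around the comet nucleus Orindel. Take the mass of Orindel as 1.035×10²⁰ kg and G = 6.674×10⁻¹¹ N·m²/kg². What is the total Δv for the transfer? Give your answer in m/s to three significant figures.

Δv_total ≈ 67.3 m/s

μ = GM = 6.674×10⁻¹¹ × 1.035×10²⁰ = 6.908×10⁹ m³/s².
r₁ = 340.0 km = 3.400×10⁵ m.
r₂ = 1600 km = 1.600×10⁶ m.
Transfer ellipse a_t = (r₁ + r₂)/2 = 9.700×10⁵ m.
At r₁: circular v_c1 = √(μ/r₁) = 142.5 m/s; transfer-periapsis v_p = √[μ(2/r₁ − 1/a_t)] = 183.1 m/s.
Δv₁ = v_p − v_c1 = 40.53 m/s.
At r₂: circular v_c2 = √(μ/r₂) = 65.71 m/s; transfer-apoapsis v_a = √[μ(2/r₂ − 1/a_t)] = 38.90 m/s.
Δv₂ = v_c2 − v_a = 26.81 m/s.
Total Δv = Δv₁ + Δv₂ = 67.33 m/s.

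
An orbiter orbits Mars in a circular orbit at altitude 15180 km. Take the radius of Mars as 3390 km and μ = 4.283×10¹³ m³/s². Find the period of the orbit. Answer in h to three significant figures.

r = 3390 + 15180 = 18570 km = 1.8570×10⁷ m.
Kepler's third law: T = 2π√(r³/μ) = 2π√((1.857×10⁷)³ / 4.283×10¹³).
r³/μ = 1.495×10⁸ s², so T = 2π × 1.223×10⁴ = 7.683×10⁴ s.
Converting: 7.683×10⁴ s ÷ 3600 = 21.34 h.

T ≈ 21.3 h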